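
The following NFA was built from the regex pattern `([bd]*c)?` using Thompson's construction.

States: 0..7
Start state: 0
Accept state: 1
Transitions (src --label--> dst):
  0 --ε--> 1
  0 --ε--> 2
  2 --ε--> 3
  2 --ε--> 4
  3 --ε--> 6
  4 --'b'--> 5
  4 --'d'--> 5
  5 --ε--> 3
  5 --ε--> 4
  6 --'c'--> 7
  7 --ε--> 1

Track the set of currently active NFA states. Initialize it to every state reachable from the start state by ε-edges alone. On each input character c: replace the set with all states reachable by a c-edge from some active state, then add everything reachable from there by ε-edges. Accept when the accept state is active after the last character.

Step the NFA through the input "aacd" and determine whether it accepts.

Answer: REJECT

Derivation:
initial (ε-close {0}): {0,1,2,3,4,6}
'a' @ 1: {}  — dead — no transitions
rest 'acd' ignored (set empty)
after full input: {}  (accept=1 not in)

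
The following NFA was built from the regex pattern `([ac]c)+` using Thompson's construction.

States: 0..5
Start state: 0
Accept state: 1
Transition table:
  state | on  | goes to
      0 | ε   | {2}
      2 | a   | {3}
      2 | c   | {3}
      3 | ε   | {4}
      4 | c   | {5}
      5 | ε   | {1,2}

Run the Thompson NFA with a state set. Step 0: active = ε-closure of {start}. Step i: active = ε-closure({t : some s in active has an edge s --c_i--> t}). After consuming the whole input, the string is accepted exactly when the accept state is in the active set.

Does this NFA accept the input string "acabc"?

Answer: REJECT

Trace:
initial (ε-close {0}): {0,2}
'a' @ 1: {3,4}
'c' @ 2: {1,2,5}  (accept∈set)
'a' @ 3: {3,4}
'b' @ 4: {}  — state set empty
rest 'c' ignored (set empty)
end set {} — state 1 not in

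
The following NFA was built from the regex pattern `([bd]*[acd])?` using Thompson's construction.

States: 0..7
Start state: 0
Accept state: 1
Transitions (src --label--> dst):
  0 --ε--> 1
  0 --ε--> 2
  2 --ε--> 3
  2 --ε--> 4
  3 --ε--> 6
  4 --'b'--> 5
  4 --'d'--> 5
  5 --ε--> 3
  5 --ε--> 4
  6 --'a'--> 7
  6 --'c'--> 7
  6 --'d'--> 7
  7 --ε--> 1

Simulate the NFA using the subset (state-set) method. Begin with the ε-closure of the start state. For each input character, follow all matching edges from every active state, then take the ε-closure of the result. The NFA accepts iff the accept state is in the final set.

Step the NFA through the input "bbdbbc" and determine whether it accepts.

start: ε-closure({0}) = {0,1,2,3,4,6}
'b' @ 1: {3,4,5,6}
'b' @ 2: {3,4,5,6}
'd' @ 3: {1,3,4,5,6,7}  ✓accept
'b' @ 4: {3,4,5,6}
'b' @ 5: {3,4,5,6}
'c' @ 6: {1,7}  ✓accept
final: {1,7}; accept 1 in set

Answer: ACCEPT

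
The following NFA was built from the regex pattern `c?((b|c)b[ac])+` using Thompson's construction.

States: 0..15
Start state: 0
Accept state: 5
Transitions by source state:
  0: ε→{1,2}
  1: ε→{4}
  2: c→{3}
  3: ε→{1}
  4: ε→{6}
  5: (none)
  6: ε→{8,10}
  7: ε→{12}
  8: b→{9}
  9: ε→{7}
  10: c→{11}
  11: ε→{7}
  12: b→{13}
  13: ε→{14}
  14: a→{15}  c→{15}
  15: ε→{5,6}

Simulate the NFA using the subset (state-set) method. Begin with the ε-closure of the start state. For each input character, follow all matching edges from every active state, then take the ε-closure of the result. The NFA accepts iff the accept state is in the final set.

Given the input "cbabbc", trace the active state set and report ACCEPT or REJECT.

Answer: ACCEPT

Trace:
start: ε-closure({0}) = {0,1,2,4,6,8,10}
'c' @ 1: {1,3,4,6,7,8,10,11,12}
'b' @ 2: {7,9,12,13,14}
'a' @ 3: {5,6,8,10,15}  [accepting]
'b' @ 4: {7,9,12}
'b' @ 5: {13,14}
'c' @ 6: {5,6,8,10,15}  [accepting]
after full input: {5,6,8,10,15}  (accept=5 in)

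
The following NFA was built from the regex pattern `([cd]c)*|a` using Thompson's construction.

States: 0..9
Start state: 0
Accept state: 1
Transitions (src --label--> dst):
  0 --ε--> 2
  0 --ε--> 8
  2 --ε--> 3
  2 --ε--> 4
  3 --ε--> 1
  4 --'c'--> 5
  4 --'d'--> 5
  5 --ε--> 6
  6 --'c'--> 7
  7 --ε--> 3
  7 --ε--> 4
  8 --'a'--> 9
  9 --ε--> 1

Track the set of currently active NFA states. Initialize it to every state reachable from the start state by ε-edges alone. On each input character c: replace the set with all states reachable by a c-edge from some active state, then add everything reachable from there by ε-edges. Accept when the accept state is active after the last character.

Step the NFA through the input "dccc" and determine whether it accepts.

S₀ = ε-closure({0}) = {0,1,2,3,4,8}
'd' @ 1: {5,6}
'c' @ 2: {1,3,4,7}  [accepting]
'c' @ 3: {5,6}
'c' @ 4: {1,3,4,7}  [accepting]
final: {1,3,4,7}; accept 1 in set

Answer: ACCEPT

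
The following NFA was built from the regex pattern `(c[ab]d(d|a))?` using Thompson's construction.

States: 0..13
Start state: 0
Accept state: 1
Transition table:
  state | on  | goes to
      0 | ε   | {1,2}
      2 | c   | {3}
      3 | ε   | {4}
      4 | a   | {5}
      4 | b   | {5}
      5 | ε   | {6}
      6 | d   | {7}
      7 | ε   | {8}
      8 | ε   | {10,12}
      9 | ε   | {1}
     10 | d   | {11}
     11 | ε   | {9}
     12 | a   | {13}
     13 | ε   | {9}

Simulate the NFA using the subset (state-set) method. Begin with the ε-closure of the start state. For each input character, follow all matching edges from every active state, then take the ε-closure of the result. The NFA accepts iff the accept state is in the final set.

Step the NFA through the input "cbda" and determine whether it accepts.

Answer: ACCEPT

Trace:
start: ε-closure({0}) = {0,1,2}
'c' @ 1: {3,4}
'b' @ 2: {5,6}
'd' @ 3: {7,8,10,12}
'a' @ 4: {1,9,13}  [accepting]
final: {1,9,13}; accept 1 in set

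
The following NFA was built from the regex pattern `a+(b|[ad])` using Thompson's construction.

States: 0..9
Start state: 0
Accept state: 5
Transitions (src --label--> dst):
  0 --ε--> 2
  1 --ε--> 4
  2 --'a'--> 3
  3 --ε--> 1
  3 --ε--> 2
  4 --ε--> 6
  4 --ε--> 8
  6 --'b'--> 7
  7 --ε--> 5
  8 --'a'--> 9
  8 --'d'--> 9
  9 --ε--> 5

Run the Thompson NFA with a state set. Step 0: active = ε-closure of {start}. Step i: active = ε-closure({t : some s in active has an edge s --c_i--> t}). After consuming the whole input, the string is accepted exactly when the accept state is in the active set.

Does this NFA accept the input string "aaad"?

start: ε-closure({0}) = {0,2}
'a' @ 1: {1,2,3,4,6,8}
'a' @ 2: {1,2,3,4,5,6,8,9}  [accepting]
'a' @ 3: {1,2,3,4,5,6,8,9}  [accepting]
'd' @ 4: {5,9}  [accepting]
final: {5,9}; accept 5 in set

Answer: ACCEPT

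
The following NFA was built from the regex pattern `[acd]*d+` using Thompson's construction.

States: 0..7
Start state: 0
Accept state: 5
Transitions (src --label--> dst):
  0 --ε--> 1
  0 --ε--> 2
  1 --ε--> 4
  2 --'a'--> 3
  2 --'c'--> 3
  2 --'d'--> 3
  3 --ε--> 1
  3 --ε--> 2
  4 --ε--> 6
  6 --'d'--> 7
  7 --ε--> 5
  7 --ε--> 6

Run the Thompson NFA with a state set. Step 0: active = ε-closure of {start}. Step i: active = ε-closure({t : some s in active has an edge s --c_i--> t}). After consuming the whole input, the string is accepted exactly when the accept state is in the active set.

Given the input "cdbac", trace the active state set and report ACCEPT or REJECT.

initial (ε-close {0}): {0,1,2,4,6}
'c' @ 1: {1,2,3,4,6}
'd' @ 2: {1,2,3,4,5,6,7}  (accept∈set)
'b' @ 3: {}  — dead — no transitions
rest 'ac' ignored (set empty)
after full input: {}  (accept=5 not in)

Answer: REJECT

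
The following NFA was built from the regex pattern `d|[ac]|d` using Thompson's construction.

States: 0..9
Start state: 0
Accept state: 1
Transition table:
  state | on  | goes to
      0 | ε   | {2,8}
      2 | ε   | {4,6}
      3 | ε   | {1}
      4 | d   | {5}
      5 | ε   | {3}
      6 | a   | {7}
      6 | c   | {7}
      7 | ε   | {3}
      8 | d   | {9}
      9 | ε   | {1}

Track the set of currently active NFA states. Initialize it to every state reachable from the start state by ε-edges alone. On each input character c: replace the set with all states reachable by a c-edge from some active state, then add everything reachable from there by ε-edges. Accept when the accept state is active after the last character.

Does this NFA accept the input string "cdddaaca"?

initial (ε-close {0}): {0,2,4,6,8}
'c' @ 1: {1,3,7}  ✓accept
'd' @ 2: {}  — state set empty
rest 'ddaaca' ignored (set empty)
after full input: {}  (accept=1 not in)

Answer: REJECT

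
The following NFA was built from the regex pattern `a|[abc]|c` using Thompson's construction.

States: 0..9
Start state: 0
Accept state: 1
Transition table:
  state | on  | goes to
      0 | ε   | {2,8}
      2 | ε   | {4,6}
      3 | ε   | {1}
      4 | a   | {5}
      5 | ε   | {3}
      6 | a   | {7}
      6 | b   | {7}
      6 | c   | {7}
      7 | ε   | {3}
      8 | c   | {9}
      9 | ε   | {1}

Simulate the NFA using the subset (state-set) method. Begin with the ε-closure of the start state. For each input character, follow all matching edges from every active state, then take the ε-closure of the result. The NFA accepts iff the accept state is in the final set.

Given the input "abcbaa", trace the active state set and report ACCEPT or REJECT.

initial (ε-close {0}): {0,2,4,6,8}
'a' @ 1: {1,3,5,7}  (accept∈set)
'b' @ 2: {}  — no active states
rest 'cbaa' ignored (set empty)
end set {} — state 1 not in

Answer: REJECT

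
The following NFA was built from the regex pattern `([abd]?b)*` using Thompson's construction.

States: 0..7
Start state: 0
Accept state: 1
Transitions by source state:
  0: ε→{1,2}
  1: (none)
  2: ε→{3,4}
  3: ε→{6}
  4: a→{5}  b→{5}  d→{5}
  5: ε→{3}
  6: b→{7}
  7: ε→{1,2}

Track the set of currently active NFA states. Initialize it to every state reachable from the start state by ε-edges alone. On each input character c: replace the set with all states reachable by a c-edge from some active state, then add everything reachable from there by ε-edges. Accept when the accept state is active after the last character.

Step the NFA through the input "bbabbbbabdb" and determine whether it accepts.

initial (ε-close {0}): {0,1,2,3,4,6}
'b' @ 1: {1,2,3,4,5,6,7}  [accepting]
'b' @ 2: {1,2,3,4,5,6,7}  [accepting]
'a' @ 3: {3,5,6}
'b' @ 4: {1,2,3,4,6,7}  [accepting]
'b' @ 5: {1,2,3,4,5,6,7}  [accepting]
'b' @ 6: {1,2,3,4,5,6,7}  [accepting]
'b' @ 7: {1,2,3,4,5,6,7}  [accepting]
'a' @ 8: {3,5,6}
'b' @ 9: {1,2,3,4,6,7}  [accepting]
'd' @ 10: {3,5,6}
'b' @ 11: {1,2,3,4,6,7}  [accepting]
end set {1,2,3,4,6,7} — state 1 in

Answer: ACCEPT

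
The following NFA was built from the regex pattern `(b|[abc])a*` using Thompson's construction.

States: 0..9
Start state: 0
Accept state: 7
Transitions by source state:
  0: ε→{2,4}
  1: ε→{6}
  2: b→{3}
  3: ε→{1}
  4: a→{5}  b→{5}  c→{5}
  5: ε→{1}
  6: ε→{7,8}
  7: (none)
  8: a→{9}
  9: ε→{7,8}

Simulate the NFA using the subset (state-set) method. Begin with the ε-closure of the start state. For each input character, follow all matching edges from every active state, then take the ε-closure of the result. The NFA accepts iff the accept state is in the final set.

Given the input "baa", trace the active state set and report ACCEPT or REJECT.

initial (ε-close {0}): {0,2,4}
'b' @ 1: {1,3,5,6,7,8}  [accepting]
'a' @ 2: {7,8,9}  [accepting]
'a' @ 3: {7,8,9}  [accepting]
end set {7,8,9} — state 7 in

Answer: ACCEPT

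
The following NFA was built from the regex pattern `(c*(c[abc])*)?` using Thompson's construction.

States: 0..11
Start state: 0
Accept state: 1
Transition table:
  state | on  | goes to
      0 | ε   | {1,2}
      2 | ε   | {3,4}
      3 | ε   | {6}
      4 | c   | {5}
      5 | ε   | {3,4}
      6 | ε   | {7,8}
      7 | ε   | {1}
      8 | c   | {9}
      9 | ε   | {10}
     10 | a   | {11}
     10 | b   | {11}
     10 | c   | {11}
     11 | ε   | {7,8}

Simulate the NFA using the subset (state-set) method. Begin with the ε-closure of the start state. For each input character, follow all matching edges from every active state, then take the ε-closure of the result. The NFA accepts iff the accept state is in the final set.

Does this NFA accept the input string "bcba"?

S₀ = ε-closure({0}) = {0,1,2,3,4,6,7,8}
'b' @ 1: {}  — no active states
rest 'cba' ignored (set empty)
final: {}; accept 1 not in set

Answer: REJECT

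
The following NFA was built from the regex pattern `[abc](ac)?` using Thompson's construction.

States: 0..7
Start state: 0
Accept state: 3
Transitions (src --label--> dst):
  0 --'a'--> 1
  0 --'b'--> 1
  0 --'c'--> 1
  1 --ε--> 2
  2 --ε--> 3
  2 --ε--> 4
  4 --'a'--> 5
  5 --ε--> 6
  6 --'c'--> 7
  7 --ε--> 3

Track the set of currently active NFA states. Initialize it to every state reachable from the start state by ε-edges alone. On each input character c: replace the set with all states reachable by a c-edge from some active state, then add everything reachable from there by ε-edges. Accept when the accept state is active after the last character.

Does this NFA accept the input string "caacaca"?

Answer: REJECT

Derivation:
S₀ = ε-closure({0}) = {0}
'c' @ 1: {1,2,3,4}  [accepting]
'a' @ 2: {5,6}
'a' @ 3: {}  — state set empty
rest 'caca' ignored (set empty)
final: {}; accept 3 not in set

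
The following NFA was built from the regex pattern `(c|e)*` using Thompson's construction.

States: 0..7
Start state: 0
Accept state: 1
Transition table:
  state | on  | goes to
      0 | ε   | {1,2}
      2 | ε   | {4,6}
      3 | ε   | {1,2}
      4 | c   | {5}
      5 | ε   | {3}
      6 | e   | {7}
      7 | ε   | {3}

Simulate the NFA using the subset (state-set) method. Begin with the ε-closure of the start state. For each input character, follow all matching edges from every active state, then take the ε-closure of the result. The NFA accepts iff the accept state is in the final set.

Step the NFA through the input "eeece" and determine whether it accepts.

Answer: ACCEPT

Trace:
initial (ε-close {0}): {0,1,2,4,6}
'e' @ 1: {1,2,3,4,6,7}  [accepting]
'e' @ 2: {1,2,3,4,6,7}  [accepting]
'e' @ 3: {1,2,3,4,6,7}  [accepting]
'c' @ 4: {1,2,3,4,5,6}  [accepting]
'e' @ 5: {1,2,3,4,6,7}  [accepting]
end set {1,2,3,4,6,7} — state 1 in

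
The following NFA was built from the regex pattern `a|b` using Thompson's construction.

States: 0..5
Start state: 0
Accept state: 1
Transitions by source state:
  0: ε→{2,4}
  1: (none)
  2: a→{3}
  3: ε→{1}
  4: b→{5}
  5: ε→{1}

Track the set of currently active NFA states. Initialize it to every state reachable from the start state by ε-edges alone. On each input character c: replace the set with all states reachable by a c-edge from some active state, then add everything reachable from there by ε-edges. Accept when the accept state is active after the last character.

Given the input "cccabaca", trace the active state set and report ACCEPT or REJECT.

Answer: REJECT

Trace:
initial (ε-close {0}): {0,2,4}
'c' @ 1: {}  — dead — no transitions
rest 'ccabaca' ignored (set empty)
final: {}; accept 1 not in set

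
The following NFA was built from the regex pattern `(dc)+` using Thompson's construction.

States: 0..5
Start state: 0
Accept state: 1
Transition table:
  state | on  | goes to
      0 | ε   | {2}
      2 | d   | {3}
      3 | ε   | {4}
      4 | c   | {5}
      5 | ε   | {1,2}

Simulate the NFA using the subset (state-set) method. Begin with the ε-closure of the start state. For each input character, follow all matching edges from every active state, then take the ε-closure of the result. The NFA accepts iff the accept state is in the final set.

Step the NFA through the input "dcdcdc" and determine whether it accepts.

S₀ = ε-closure({0}) = {0,2}
'd' @ 1: {3,4}
'c' @ 2: {1,2,5}  [accepting]
'd' @ 3: {3,4}
'c' @ 4: {1,2,5}  [accepting]
'd' @ 5: {3,4}
'c' @ 6: {1,2,5}  [accepting]
after full input: {1,2,5}  (accept=1 in)

Answer: ACCEPT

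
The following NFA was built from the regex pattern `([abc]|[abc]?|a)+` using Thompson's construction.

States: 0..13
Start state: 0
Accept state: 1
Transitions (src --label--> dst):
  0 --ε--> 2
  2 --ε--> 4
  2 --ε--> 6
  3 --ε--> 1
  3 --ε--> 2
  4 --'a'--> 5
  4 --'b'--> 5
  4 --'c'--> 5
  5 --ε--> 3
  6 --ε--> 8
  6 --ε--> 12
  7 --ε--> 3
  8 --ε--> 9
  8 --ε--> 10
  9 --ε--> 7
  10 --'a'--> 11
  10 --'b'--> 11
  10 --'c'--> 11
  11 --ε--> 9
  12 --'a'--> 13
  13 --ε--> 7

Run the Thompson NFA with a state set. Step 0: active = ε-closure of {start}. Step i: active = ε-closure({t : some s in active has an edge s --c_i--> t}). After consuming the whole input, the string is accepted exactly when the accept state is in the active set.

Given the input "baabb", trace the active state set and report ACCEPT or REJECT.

Answer: ACCEPT

Steps:
start: ε-closure({0}) = {0,1,2,3,4,6,7,8,9,10,12}
'b' @ 1: {1,2,3,4,5,6,7,8,9,10,11,12}  [accepting]
'a' @ 2: {1,2,3,4,5,6,7,8,9,10,11,12,13}  [accepting]
'a' @ 3: {1,2,3,4,5,6,7,8,9,10,11,12,13}  [accepting]
'b' @ 4: {1,2,3,4,5,6,7,8,9,10,11,12}  [accepting]
'b' @ 5: {1,2,3,4,5,6,7,8,9,10,11,12}  [accepting]
end set {1,2,3,4,5,6,7,8,9,10,11,12} — state 1 in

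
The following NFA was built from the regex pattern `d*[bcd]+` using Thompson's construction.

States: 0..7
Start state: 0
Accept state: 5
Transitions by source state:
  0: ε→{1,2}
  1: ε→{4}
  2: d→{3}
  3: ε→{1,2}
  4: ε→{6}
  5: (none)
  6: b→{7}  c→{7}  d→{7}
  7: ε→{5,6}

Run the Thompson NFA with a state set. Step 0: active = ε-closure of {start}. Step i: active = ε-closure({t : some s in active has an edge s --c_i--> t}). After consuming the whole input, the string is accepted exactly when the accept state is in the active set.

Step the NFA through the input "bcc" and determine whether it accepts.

Answer: ACCEPT

Derivation:
S₀ = ε-closure({0}) = {0,1,2,4,6}
'b' @ 1: {5,6,7}  ✓accept
'c' @ 2: {5,6,7}  ✓accept
'c' @ 3: {5,6,7}  ✓accept
end set {5,6,7} — state 5 in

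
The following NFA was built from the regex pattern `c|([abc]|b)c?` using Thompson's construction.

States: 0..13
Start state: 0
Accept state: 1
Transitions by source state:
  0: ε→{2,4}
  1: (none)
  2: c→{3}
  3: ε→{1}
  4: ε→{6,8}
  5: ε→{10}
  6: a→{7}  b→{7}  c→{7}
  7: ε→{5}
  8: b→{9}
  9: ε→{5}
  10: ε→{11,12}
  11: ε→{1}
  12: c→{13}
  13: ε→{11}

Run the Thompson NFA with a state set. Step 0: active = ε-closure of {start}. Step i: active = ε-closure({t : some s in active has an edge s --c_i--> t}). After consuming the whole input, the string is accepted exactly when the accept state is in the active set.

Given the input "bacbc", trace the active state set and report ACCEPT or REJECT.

S₀ = ε-closure({0}) = {0,2,4,6,8}
'b' @ 1: {1,5,7,9,10,11,12}  ✓accept
'a' @ 2: {}  — no active states
rest 'cbc' ignored (set empty)
end set {} — state 1 not in

Answer: REJECT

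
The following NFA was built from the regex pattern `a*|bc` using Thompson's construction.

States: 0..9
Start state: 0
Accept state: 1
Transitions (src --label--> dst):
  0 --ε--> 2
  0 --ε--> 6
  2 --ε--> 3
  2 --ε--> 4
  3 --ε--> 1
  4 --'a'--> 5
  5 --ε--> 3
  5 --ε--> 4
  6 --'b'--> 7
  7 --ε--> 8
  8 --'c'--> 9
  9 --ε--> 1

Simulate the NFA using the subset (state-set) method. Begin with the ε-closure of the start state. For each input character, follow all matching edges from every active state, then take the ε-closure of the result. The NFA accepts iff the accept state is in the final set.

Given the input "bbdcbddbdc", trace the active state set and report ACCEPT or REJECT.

start: ε-closure({0}) = {0,1,2,3,4,6}
'b' @ 1: {7,8}
'b' @ 2: {}  — dead — no transitions
rest 'dcbddbdc' ignored (set empty)
after full input: {}  (accept=1 not in)

Answer: REJECT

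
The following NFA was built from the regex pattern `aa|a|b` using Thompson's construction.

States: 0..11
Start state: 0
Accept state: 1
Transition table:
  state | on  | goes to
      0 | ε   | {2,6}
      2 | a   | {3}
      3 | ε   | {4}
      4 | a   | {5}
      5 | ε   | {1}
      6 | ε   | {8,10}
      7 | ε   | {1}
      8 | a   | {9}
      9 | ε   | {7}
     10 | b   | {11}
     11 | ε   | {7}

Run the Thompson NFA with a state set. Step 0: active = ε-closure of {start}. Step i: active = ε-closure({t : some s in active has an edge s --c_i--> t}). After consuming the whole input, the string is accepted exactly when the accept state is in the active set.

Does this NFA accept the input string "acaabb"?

Answer: REJECT

Trace:
S₀ = ε-closure({0}) = {0,2,6,8,10}
'a' @ 1: {1,3,4,7,9}  (accept∈set)
'c' @ 2: {}  — no active states
rest 'aabb' ignored (set empty)
end set {} — state 1 not in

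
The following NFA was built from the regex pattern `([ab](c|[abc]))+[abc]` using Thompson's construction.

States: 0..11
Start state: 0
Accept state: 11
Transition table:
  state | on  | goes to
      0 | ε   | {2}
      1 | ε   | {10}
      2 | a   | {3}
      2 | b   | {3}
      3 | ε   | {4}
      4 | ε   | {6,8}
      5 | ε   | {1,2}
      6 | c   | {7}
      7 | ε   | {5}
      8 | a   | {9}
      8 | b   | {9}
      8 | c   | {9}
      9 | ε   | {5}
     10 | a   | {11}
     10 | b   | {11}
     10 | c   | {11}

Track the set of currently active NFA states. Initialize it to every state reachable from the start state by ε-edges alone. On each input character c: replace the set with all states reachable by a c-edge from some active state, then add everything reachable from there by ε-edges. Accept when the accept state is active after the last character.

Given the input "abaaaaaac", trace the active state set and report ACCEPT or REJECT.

initial (ε-close {0}): {0,2}
'a' @ 1: {3,4,6,8}
'b' @ 2: {1,2,5,9,10}
'a' @ 3: {3,4,6,8,11}  [accepting]
'a' @ 4: {1,2,5,9,10}
'a' @ 5: {3,4,6,8,11}  [accepting]
'a' @ 6: {1,2,5,9,10}
'a' @ 7: {3,4,6,8,11}  [accepting]
'a' @ 8: {1,2,5,9,10}
'c' @ 9: {11}  [accepting]
after full input: {11}  (accept=11 in)

Answer: ACCEPT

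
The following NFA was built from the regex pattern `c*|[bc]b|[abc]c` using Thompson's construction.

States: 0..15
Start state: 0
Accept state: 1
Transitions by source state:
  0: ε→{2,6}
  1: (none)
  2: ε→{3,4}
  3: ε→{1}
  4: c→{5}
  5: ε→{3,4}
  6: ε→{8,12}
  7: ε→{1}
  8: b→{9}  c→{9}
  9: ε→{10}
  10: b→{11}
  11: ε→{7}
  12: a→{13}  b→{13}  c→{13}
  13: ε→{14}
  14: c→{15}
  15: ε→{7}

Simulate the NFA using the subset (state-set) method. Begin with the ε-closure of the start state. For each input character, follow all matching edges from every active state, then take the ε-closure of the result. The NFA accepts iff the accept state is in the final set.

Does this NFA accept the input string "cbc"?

start: ε-closure({0}) = {0,1,2,3,4,6,8,12}
'c' @ 1: {1,3,4,5,9,10,13,14}  ✓accept
'b' @ 2: {1,7,11}  ✓accept
'c' @ 3: {}  — dead — no transitions
end set {} — state 1 not in

Answer: REJECT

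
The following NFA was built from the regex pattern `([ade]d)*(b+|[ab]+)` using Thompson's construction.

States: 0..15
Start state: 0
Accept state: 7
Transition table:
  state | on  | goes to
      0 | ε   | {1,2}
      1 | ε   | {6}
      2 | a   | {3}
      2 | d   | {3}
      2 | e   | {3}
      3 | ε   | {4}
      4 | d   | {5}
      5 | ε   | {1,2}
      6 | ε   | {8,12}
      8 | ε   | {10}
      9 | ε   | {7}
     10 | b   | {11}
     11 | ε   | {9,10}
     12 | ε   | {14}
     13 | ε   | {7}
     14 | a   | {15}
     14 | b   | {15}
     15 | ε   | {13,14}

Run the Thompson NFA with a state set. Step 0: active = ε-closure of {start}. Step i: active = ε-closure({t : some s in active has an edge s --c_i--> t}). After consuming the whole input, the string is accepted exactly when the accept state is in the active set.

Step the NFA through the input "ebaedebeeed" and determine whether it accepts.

Answer: REJECT

Steps:
S₀ = ε-closure({0}) = {0,1,2,6,8,10,12,14}
'e' @ 1: {3,4}
'b' @ 2: {}  — dead — no transitions
rest 'aedebeeed' ignored (set empty)
end set {} — state 7 not in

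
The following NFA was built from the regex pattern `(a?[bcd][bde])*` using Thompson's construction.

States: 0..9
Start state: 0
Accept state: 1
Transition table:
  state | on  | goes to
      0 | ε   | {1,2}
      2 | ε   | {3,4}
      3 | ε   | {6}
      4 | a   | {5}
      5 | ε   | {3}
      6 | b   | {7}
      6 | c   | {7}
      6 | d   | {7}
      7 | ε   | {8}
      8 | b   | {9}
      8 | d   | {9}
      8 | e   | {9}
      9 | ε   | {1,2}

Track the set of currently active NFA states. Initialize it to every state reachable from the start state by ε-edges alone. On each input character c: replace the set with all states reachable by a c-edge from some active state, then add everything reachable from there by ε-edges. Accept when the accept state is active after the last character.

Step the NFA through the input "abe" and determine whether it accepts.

Answer: ACCEPT

Derivation:
S₀ = ε-closure({0}) = {0,1,2,3,4,6}
'a' @ 1: {3,5,6}
'b' @ 2: {7,8}
'e' @ 3: {1,2,3,4,6,9}  (accept∈set)
final: {1,2,3,4,6,9}; accept 1 in set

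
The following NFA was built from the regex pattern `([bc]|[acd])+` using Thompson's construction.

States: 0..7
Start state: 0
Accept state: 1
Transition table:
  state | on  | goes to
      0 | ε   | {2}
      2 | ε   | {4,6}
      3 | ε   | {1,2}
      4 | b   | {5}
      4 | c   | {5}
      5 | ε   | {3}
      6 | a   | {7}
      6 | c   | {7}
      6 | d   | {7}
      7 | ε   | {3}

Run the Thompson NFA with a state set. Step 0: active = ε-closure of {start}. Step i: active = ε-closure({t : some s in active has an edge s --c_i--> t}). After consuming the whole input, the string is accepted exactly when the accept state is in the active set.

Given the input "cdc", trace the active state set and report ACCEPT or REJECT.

Answer: ACCEPT

Steps:
start: ε-closure({0}) = {0,2,4,6}
'c' @ 1: {1,2,3,4,5,6,7}  ✓accept
'd' @ 2: {1,2,3,4,6,7}  ✓accept
'c' @ 3: {1,2,3,4,5,6,7}  ✓accept
after full input: {1,2,3,4,5,6,7}  (accept=1 in)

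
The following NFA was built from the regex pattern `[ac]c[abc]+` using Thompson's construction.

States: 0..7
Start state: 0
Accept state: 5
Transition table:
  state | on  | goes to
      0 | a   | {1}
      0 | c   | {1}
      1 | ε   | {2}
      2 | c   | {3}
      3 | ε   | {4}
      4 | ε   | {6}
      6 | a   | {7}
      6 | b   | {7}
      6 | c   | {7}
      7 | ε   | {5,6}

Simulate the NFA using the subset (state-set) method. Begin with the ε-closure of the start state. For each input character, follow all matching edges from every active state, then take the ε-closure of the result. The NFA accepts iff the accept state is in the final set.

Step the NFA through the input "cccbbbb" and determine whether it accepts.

start: ε-closure({0}) = {0}
'c' @ 1: {1,2}
'c' @ 2: {3,4,6}
'c' @ 3: {5,6,7}  (accept∈set)
'b' @ 4: {5,6,7}  (accept∈set)
'b' @ 5: {5,6,7}  (accept∈set)
'b' @ 6: {5,6,7}  (accept∈set)
'b' @ 7: {5,6,7}  (accept∈set)
end set {5,6,7} — state 5 in

Answer: ACCEPT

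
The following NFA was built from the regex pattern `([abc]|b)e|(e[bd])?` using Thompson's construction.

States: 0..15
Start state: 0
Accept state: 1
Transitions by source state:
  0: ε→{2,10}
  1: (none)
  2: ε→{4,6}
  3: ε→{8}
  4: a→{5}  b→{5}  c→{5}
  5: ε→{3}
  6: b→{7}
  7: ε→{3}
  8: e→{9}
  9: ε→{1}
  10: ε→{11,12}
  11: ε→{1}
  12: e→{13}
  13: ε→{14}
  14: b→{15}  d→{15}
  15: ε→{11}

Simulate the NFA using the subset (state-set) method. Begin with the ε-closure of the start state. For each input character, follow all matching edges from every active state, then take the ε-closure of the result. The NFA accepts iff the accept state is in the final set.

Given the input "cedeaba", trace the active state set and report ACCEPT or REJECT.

Answer: REJECT

Derivation:
initial (ε-close {0}): {0,1,2,4,6,10,11,12}
'c' @ 1: {3,5,8}
'e' @ 2: {1,9}  ✓accept
'd' @ 3: {}  — dead — no transitions
rest 'eaba' ignored (set empty)
end set {} — state 1 not in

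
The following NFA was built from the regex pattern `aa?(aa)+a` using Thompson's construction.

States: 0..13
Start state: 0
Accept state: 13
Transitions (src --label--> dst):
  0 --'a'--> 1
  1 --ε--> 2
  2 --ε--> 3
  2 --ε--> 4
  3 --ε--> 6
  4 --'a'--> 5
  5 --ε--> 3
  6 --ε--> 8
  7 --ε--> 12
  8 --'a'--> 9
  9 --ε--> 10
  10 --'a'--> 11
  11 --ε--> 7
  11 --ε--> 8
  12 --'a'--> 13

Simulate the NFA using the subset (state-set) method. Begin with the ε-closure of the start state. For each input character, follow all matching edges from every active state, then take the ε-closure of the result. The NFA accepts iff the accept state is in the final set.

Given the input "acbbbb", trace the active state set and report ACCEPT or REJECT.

Answer: REJECT

Steps:
S₀ = ε-closure({0}) = {0}
'a' @ 1: {1,2,3,4,6,8}
'c' @ 2: {}  — state set empty
rest 'bbbb' ignored (set empty)
end set {} — state 13 not in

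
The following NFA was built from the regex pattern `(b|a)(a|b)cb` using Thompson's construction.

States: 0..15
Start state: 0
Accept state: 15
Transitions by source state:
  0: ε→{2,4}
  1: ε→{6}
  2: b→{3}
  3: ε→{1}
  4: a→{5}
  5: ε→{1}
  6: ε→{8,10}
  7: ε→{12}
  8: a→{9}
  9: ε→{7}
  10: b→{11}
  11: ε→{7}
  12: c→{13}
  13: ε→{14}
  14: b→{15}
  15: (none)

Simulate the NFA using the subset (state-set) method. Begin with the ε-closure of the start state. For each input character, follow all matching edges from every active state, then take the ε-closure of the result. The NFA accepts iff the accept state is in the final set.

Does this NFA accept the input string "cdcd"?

Answer: REJECT

Derivation:
start: ε-closure({0}) = {0,2,4}
'c' @ 1: {}  — dead — no transitions
rest 'dcd' ignored (set empty)
final: {}; accept 15 not in set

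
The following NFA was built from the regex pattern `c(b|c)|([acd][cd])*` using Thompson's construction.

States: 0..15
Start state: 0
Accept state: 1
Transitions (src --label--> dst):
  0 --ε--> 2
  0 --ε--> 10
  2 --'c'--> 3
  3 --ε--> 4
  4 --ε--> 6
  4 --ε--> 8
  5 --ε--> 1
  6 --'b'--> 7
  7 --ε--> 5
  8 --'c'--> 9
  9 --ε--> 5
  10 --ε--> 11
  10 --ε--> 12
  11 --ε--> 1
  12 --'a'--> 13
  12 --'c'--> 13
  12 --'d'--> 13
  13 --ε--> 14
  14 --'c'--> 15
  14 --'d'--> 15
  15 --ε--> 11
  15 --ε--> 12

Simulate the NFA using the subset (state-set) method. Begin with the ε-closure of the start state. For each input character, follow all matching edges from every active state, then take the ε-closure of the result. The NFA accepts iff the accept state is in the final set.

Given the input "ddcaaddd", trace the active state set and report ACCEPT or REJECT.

Answer: REJECT

Trace:
start: ε-closure({0}) = {0,1,2,10,11,12}
'd' @ 1: {13,14}
'd' @ 2: {1,11,12,15}  ✓accept
'c' @ 3: {13,14}
'a' @ 4: {}  — no active states
rest 'addd' ignored (set empty)
end set {} — state 1 not in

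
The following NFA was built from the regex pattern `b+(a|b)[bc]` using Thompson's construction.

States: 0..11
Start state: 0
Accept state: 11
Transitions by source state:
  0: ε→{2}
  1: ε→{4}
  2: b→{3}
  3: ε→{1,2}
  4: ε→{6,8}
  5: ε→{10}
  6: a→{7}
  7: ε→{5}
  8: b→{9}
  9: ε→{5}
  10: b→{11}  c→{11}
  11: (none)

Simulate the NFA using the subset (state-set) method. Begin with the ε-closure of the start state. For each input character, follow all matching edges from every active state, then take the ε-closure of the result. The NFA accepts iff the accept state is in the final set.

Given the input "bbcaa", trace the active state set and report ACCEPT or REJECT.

start: ε-closure({0}) = {0,2}
'b' @ 1: {1,2,3,4,6,8}
'b' @ 2: {1,2,3,4,5,6,8,9,10}
'c' @ 3: {11}  [accepting]
'a' @ 4: {}  — state set empty
rest 'a' ignored (set empty)
final: {}; accept 11 not in set

Answer: REJECT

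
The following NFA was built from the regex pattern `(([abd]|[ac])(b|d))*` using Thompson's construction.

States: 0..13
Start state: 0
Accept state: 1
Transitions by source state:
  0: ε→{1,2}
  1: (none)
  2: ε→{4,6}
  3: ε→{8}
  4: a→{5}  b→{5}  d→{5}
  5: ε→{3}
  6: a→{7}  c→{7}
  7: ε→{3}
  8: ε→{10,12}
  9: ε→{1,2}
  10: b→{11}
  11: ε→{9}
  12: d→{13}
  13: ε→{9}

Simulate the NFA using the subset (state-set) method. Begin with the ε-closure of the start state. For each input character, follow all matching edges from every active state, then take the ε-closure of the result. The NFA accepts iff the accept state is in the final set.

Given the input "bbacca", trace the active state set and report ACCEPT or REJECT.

Answer: REJECT

Trace:
S₀ = ε-closure({0}) = {0,1,2,4,6}
'b' @ 1: {3,5,8,10,12}
'b' @ 2: {1,2,4,6,9,11}  ✓accept
'a' @ 3: {3,5,7,8,10,12}
'c' @ 4: {}  — no active states
rest 'ca' ignored (set empty)
after full input: {}  (accept=1 not in)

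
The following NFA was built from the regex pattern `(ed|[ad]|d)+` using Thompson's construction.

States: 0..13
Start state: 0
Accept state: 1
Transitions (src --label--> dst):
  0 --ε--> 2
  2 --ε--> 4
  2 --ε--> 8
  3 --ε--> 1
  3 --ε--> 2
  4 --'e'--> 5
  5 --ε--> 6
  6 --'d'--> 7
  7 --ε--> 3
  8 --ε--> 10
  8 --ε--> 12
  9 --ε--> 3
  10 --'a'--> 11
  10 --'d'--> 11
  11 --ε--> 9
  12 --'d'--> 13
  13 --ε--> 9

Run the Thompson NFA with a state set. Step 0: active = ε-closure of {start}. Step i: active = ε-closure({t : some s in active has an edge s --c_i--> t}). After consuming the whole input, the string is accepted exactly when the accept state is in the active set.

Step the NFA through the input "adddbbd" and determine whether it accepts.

initial (ε-close {0}): {0,2,4,8,10,12}
'a' @ 1: {1,2,3,4,8,9,10,11,12}  ✓accept
'd' @ 2: {1,2,3,4,8,9,10,11,12,13}  ✓accept
'd' @ 3: {1,2,3,4,8,9,10,11,12,13}  ✓accept
'd' @ 4: {1,2,3,4,8,9,10,11,12,13}  ✓accept
'b' @ 5: {}  — state set empty
rest 'bd' ignored (set empty)
final: {}; accept 1 not in set

Answer: REJECT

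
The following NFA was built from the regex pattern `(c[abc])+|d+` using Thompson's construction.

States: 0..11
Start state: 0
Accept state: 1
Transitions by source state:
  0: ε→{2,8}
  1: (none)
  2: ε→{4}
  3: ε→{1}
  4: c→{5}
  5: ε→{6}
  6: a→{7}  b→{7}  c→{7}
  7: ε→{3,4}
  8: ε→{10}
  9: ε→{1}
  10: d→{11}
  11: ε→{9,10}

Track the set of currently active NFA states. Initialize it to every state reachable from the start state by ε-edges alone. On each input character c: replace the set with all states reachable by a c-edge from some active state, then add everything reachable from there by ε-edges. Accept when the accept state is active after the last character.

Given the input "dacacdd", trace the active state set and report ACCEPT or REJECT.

S₀ = ε-closure({0}) = {0,2,4,8,10}
'd' @ 1: {1,9,10,11}  [accepting]
'a' @ 2: {}  — no active states
rest 'cacdd' ignored (set empty)
end set {} — state 1 not in

Answer: REJECT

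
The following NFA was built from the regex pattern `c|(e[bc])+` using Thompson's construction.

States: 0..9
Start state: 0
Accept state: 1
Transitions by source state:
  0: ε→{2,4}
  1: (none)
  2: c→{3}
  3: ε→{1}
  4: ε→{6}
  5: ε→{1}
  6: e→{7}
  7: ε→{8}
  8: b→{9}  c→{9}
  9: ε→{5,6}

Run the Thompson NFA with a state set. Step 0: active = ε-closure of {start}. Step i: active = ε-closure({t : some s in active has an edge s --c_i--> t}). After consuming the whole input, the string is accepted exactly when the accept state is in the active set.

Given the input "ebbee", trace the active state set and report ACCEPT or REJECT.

Answer: REJECT

Steps:
initial (ε-close {0}): {0,2,4,6}
'e' @ 1: {7,8}
'b' @ 2: {1,5,6,9}  ✓accept
'b' @ 3: {}  — state set empty
rest 'ee' ignored (set empty)
end set {} — state 1 not in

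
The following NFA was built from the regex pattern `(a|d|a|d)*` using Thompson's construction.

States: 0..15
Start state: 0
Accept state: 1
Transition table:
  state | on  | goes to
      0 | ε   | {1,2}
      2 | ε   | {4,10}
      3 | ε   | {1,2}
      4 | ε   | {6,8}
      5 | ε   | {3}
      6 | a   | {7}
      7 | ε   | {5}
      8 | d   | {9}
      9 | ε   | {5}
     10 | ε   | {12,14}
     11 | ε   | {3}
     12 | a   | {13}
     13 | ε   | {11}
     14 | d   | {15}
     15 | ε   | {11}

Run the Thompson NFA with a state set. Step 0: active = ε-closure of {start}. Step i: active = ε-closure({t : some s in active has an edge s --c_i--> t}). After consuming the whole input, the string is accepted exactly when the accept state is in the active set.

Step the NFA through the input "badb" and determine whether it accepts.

Answer: REJECT

Derivation:
S₀ = ε-closure({0}) = {0,1,2,4,6,8,10,12,14}
'b' @ 1: {}  — dead — no transitions
rest 'adb' ignored (set empty)
after full input: {}  (accept=1 not in)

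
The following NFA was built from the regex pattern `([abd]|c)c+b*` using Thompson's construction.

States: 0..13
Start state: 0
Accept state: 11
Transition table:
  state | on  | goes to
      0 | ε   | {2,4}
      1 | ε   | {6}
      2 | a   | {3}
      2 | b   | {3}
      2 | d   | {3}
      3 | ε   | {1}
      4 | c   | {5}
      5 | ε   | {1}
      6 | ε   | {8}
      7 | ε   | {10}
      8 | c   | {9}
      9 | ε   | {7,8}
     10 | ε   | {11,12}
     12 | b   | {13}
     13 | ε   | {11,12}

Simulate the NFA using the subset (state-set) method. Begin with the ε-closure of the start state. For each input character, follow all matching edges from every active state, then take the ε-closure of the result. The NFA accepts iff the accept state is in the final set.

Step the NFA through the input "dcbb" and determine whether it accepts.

start: ε-closure({0}) = {0,2,4}
'd' @ 1: {1,3,6,8}
'c' @ 2: {7,8,9,10,11,12}  ✓accept
'b' @ 3: {11,12,13}  ✓accept
'b' @ 4: {11,12,13}  ✓accept
final: {11,12,13}; accept 11 in set

Answer: ACCEPT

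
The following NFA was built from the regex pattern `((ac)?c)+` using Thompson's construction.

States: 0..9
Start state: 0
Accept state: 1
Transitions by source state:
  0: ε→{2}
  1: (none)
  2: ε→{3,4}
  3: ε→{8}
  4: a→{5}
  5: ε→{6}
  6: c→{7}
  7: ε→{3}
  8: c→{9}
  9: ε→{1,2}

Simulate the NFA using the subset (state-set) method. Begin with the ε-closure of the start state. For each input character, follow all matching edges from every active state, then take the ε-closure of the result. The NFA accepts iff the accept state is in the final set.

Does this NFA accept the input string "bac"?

start: ε-closure({0}) = {0,2,3,4,8}
'b' @ 1: {}  — state set empty
rest 'ac' ignored (set empty)
after full input: {}  (accept=1 not in)

Answer: REJECT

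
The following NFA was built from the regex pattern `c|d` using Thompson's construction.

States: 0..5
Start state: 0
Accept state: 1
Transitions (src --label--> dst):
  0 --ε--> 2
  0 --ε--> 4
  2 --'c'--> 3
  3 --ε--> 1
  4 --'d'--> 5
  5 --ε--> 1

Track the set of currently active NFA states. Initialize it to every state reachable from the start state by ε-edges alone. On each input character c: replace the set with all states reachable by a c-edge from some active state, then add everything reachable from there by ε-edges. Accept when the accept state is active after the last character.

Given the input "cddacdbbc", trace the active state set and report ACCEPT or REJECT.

start: ε-closure({0}) = {0,2,4}
'c' @ 1: {1,3}  [accepting]
'd' @ 2: {}  — no active states
rest 'dacdbbc' ignored (set empty)
end set {} — state 1 not in

Answer: REJECT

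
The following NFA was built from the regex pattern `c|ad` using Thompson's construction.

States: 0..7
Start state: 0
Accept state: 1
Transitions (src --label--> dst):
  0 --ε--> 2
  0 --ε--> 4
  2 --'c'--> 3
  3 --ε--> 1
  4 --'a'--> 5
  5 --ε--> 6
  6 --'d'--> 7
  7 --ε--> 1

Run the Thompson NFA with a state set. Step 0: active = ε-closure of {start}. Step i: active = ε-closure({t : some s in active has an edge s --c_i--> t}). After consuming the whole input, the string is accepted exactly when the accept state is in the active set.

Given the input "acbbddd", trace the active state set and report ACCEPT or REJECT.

Answer: REJECT

Trace:
initial (ε-close {0}): {0,2,4}
'a' @ 1: {5,6}
'c' @ 2: {}  — state set empty
rest 'bbddd' ignored (set empty)
after full input: {}  (accept=1 not in)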